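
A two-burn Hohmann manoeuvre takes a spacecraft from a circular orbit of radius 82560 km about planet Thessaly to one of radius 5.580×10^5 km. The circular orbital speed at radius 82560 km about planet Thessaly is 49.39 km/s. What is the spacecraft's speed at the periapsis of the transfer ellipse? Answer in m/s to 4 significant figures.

From the circular-orbit relation v² = μ/r at r = 82560 km: μ = v²r = (49.39)² × 82560 = 2.01395×10^8 km³/s².
The Hohmann ellipse has a_t = (r₁ + r₂)/2 = 3.2028×10^5 km.
At periapsis, r = 82560 km.
Vis-viva: v = √[μ(2/r − 1/a_t)] = √[2.01395×10^8 × (2/82560 − 1/3.2028×10^5)] = 65.19 km/s.

v = 65190 m/s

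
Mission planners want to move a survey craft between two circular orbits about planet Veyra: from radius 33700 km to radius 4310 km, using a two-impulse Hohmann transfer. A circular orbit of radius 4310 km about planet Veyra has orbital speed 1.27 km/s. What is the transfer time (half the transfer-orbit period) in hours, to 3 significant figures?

t = 27.4 hours

From the circular-orbit relation v² = μ/r at r = 4310 km: μ = v²r = (1.27)² × 4310 = 6951.60 km³/s².
Semi-major axis of the transfer orbit: a_t = (33700 + 4310)/2 = 19005 km.
Half the transfer-orbit period gives t = π√(a_t³/μ) = 98720 s.
Converting: 98720 s ÷ 3600 s/hour = 27.4 hours.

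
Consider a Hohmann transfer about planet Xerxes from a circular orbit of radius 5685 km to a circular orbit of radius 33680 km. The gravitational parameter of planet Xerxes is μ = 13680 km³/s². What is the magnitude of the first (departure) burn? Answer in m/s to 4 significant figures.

Transfer-ellipse semi-major axis a_t = (r₁ + r₂)/2 = (5685 + 33680)/2 = 19682.5 km.
Circular speed at r = 5685 km: v_c = √(μ/r) = 1.551 km/s.
Transfer-orbit speed at the same r (vis-viva, a = a_t): v_t = √[μ(2/r − 1/a_t)] = 2.029 km/s.
Δv₁ = |v_t − v_c| = |2.029 − 1.551| = 0.4780 km/s.

Δv₁ = 478.0 m/s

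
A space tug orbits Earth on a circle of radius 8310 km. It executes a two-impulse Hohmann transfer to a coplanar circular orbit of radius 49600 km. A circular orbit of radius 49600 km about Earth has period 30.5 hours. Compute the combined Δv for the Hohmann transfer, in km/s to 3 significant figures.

Δv = 3.46 km/s

From Kepler's third law T² = 4π²r³/μ at r = 49600 km, T = 30.5 hours = 30.5 × 3600 s = 1.098×10^5 s: μ = 4π²r³/T² = 3.99577×10^5 km³/s².
Transfer-ellipse semi-major axis a_t = (r₁ + r₂)/2 = (8310 + 49600)/2 = 28955 km.
At r₁ the circular-orbit speed is v₁ = √(μ/r₁) = 6.9343 km/s.
Transfer-orbit speed at r₁ (v² = μ(2/r − 1/a)): v_p = √[μ(2/r₁ − 1/a_t)] = 9.0757 km/s.
First burn Δv₁ = |v_p − v₁| = 2.141 km/s.
Circular speed at r₂: v₂ = √(μ/r₂) = 2.8383 km/s.
Transfer-orbit speed at r₂: v_a = √[μ(2/r₂ − 1/a_t)] = 1.5205 km/s.
Second burn Δv₂ = |v₂ − v_a| = 1.318 km/s.
Total Δv = Δv₁ + Δv₂ = 3.459 km/s.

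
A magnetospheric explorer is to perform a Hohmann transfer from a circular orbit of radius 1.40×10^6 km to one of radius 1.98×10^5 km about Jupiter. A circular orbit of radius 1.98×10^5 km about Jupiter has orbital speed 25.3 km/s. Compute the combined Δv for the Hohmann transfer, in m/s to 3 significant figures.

Δv = 13000 m/s

From the circular-orbit relation v² = μ/r at r = 1.98×10^5 km: μ = v²r = (25.3)² × 1.98×10^5 = 1.26738×10^8 km³/s².
The Hohmann ellipse has a_t = (r₁ + r₂)/2 = 7.990×10^5 km.
At r₁ the circular-orbit speed is v₁ = √(μ/r₁) = 9.5146 km/s.
On the transfer ellipse at r₁, vis-viva equation gives v_a = √[μ(2/r₁ − 1/a_t)] = 4.7364 km/s.
First burn Δv₁ = |v_a − v₁| = 4.778 km/s.
At r₂, v₂ = √(μ/r₂) = 25.30 km/s.
Transfer-orbit speed at r₂: v_p = √[μ(2/r₂ − 1/a_t)] = 33.49 km/s.
Second burn Δv₂ = |v₂ − v_p| = 8.190 km/s.
Total Δv = Δv₁ + Δv₂ = 12.97 km/s.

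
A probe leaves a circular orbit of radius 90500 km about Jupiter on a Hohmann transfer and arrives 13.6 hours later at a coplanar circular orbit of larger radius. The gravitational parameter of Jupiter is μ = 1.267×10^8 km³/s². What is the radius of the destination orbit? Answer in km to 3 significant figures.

Transfer time t = 13.6 hours = 48960 s, and t = π√(a_t³/μ).
So a_t = (μ t²/π²)^(1/3) = (1.267×10^8 × (48960)² / π²)^(1/3) = 3.1337×10^5 km.
Since a_t = (r₁ + r₂)/2, r₂ = 2a_t − r₁ = 2×3.1337×10^5 − 90500 = 5.3624×10^5 km.

r₂ = 5.36×10^5 km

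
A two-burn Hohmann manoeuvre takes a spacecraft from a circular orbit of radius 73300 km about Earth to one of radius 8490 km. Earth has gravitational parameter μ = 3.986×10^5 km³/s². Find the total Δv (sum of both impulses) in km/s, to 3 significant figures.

The Hohmann ellipse has a_t = (r₁ + r₂)/2 = 40895 km.
Circular speed at r₁: v₁ = √(μ/r₁) = √(3.986×10^5/73300) = 2.3319 km/s.
On the transfer ellipse at r₁, v² = μ(2/r − 1/a) gives v_a = √[μ(2/r₁ − 1/a_t)] = 1.0625 km/s.
First burn Δv₁ = |v_a − v₁| = 1.2694 km/s.
Circular speed at r₂: v₂ = √(μ/r₂) = 6.85196 km/s.
Transfer-orbit speed at r₂: v_p = √[μ(2/r₂ − 1/a_t)] = 9.17343 km/s.
Second burn Δv₂ = |v₂ − v_p| = 2.3215 km/s.
Δv = Δv₁ + Δv₂ = 1.2694 + 2.3215 = 3.591 km/s.

Δv = 3.59 km/s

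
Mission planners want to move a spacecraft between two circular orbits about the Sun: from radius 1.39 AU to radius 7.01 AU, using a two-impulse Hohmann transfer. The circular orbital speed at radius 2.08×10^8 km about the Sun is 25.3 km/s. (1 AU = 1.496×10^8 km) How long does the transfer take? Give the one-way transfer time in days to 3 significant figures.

t = 1570 days

From the circular-orbit relation v² = μ/r at r = 2.08×10^8 km: μ = v²r = (25.3)² × 2.08×10^8 = 1.33139×10^11 km³/s².
In km: r₁ = 1.39 × 1.496×10^8 = 2.07944×10^8 km; r₂ = 7.01 × 1.496×10^8 = 1.048696×10^9 km.
Transfer-ellipse semi-major axis a_t = (r₁ + r₂)/2 = (2.07944×10^8 + 1.048696×10^9)/2 = 6.2832×10^8 km.
Transfer time t = π√(a_t³/μ) = π√((6.2832×10^8)³ / 1.33139×10^11) = 1.356×10^8 s.
Converting: 1.356×10^8 s ÷ 86400 s/day = 1570 days.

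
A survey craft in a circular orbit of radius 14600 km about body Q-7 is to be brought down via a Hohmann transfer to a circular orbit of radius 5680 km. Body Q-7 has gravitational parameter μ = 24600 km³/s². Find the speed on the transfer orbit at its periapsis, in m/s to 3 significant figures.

v = 2500 m/s

Semi-major axis of the transfer orbit: a_t = (14600 + 5680)/2 = 10140 km.
The periapsis of the transfer ellipse is at r = 5680 km.
Applying v² = μ(2/r − 1/a_t): v = 2.497 km/s.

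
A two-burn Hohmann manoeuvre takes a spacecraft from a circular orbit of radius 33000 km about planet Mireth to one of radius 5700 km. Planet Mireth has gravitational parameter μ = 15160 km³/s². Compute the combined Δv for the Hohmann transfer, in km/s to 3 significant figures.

Δv = 0.809 km/s

The Hohmann ellipse has a_t = (r₁ + r₂)/2 = 19350 km.
At r₁ the circular-orbit speed is v₁ = √(μ/r₁) = 0.6778 km/s.
On the transfer ellipse at r₁, vis-viva equation gives v_a = √[μ(2/r₁ − 1/a_t)] = 0.3679 km/s.
First burn Δv₁ = |v_a − v₁| = 0.3099 km/s.
At r₂, v₂ = √(μ/r₂) = 1.63084 km/s.
Transfer-orbit speed at r₂: v_p = √[μ(2/r₂ − 1/a_t)] = 2.12975 km/s.
Second burn Δv₂ = |v₂ − v_p| = 0.4989 km/s.
Total Δv = Δv₁ + Δv₂ = 0.8088 km/s.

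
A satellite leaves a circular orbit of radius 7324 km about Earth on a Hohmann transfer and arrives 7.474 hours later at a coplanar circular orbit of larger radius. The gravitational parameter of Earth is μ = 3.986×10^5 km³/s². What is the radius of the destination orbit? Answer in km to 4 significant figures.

Transfer time t = 7.474 hours = 26906.4 s, and t = π√(a_t³/μ).
So a_t = (μ t²/π²)^(1/3) = (3.986×10^5 × (26906.4)² / π²)^(1/3) = 30807 km.
Since a_t = (r₁ + r₂)/2, r₂ = 2a_t − r₁ = 2×30807 − 7324 = 54290 km.

r₂ = 54290 km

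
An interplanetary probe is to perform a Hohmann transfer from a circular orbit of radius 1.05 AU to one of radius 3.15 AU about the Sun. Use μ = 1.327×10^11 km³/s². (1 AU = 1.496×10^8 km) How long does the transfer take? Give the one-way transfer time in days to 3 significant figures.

In km: r₁ = 1.05 × 1.496×10^8 = 1.5708×10^8 km; r₂ = 3.15 × 1.496×10^8 = 4.7124×10^8 km.
Semi-major axis of the transfer orbit: a_t = (1.5708×10^8 + 4.7124×10^8)/2 = 3.1416×10^8 km.
Half the transfer-orbit period gives t = π√(a_t³/μ) = 4.802×10^7 s.
Converting: 4.802×10^7 s ÷ 86400 s/day = 556 days.

t = 556 days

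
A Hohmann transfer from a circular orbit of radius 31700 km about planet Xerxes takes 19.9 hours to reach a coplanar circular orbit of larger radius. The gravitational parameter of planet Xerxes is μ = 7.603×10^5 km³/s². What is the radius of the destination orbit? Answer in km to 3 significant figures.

Transfer time t = 19.9 hours = 71640 s, and t = π√(a_t³/μ).
So a_t = (μ t²/π²)^(1/3) = (7.603×10^5 × (71640)² / π²)^(1/3) = 73395 km.
Since a_t = (r₁ + r₂)/2, r₂ = 2a_t − r₁ = 2×73395 − 31700 = 1.1509×10^5 km.

r₂ = 1.15×10^5 km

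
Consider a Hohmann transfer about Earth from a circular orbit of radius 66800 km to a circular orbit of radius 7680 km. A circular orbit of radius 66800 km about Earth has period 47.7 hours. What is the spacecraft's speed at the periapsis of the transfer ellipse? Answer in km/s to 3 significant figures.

From Kepler's third law T² = 4π²r³/μ at r = 66800 km, T = 47.7 hours = 47.7 × 3600 s = 1.7172×10^5 s: μ = 4π²r³/T² = 3.99068×10^5 km³/s².
The Hohmann ellipse has a_t = (r₁ + r₂)/2 = 37240 km.
The periapsis of the transfer ellipse is at r = 7680 km.
Vis-viva: v = √[μ(2/r − 1/a_t)] = √[3.99068×10^5 × (2/7680 − 1/37240)] = 9.654 km/s.

v = 9.65 km/s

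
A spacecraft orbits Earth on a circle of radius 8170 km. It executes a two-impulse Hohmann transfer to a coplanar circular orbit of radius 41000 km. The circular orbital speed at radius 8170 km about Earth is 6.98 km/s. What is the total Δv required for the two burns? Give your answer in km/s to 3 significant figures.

Δv = 3.35 km/s

From the circular-orbit relation v² = μ/r at r = 8170 km: μ = v²r = (6.98)² × 8170 = 3.98046×10^5 km³/s².
Semi-major axis of the transfer orbit: a_t = (8170 + 41000)/2 = 24585 km.
At r₁ the circular-orbit speed is v₁ = √(μ/r₁) = 6.980 km/s.
On the transfer ellipse at r₁, vis-viva equation gives v_p = √[μ(2/r₁ − 1/a_t)] = 9.014 km/s.
First burn Δv₁ = |v_p − v₁| = 2.034 km/s.
At r₂, v₂ = √(μ/r₂) = 3.116 km/s.
Transfer-orbit speed at r₂: v_a = √[μ(2/r₂ − 1/a_t)] = 1.796 km/s.
Second burn Δv₂ = |v₂ − v_a| = 1.320 km/s.
Δv = Δv₁ + Δv₂ = 2.034 + 1.320 = 3.354 km/s.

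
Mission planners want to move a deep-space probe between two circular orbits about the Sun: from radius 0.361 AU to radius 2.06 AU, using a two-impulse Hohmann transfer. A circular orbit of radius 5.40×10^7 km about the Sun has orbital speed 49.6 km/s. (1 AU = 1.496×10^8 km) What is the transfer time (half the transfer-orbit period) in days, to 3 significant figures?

t = 243 days

From the circular-orbit relation v² = μ/r at r = 5.40×10^7 km: μ = v²r = (49.6)² × 5.40×10^7 = 1.32849×10^11 km³/s².
In km: r₁ = 0.361 × 1.496×10^8 = 5.40056×10^7 km; r₂ = 2.06 × 1.496×10^8 = 3.08176×10^8 km.
Transfer-ellipse semi-major axis a_t = (r₁ + r₂)/2 = (5.40056×10^7 + 3.08176×10^8)/2 = 1.810908×10^8 km.
Half the transfer-orbit period gives t = π√(a_t³/μ) = 2.100×10^7 s.
Converting: 2.100×10^7 s ÷ 86400 s/day = 243 days.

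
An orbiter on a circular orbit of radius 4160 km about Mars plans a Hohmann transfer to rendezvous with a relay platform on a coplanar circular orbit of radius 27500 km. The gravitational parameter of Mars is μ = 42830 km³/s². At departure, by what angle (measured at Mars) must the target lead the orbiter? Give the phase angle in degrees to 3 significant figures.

φ = 101°

Semi-major axis of the transfer orbit: a_t = (4160 + 27500)/2 = 15830 km.
The half-period of the transfer ellipse is t = π√(a_t³/μ) = 30230 s.
Target angular speed ω₂ = √(μ/r₂³) = 4.538×10^-5 rad/s.
Angle swept by the target during transfer: ω₂·t = 1.372 rad = 78.61°.
Arrival is 180° from departure on the ellipse, so φ = 180° − 78.61° = 101°.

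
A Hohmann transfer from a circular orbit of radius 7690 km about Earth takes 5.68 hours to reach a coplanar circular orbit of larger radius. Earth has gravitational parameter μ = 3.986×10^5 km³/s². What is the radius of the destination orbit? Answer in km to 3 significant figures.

r₂ = 43600 km

Transfer time t = 5.68 hours = 20448 s, and t = π√(a_t³/μ).
So a_t = (μ t²/π²)^(1/3) = (3.986×10^5 × (20448)² / π²)^(1/3) = 25655 km.
Since a_t = (r₁ + r₂)/2, r₂ = 2a_t − r₁ = 2×25655 − 7690 = 43620 km.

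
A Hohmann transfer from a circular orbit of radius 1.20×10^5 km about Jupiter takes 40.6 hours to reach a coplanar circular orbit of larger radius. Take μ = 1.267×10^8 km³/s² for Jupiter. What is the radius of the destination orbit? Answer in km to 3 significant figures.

r₂ = 1.18×10^6 km

Transfer time t = 40.6 hours = 1.4616×10^5 s, and t = π√(a_t³/μ).
So a_t = (μ t²/π²)^(1/3) = (1.267×10^8 × (1.4616×10^5)² / π²)^(1/3) = 6.4970×10^5 km.
Since a_t = (r₁ + r₂)/2, r₂ = 2a_t − r₁ = 2×6.4970×10^5 − 1.200×10^5 = 1.1794×10^6 km.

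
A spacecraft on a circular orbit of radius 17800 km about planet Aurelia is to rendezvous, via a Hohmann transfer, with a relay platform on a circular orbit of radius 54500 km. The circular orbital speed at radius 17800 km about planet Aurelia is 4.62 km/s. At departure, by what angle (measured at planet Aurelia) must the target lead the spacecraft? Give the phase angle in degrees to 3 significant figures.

From the circular-orbit relation v² = μ/r at r = 17800 km: μ = v²r = (4.62)² × 17800 = 3.79930×10^5 km³/s².
The Hohmann ellipse has a_t = (r₁ + r₂)/2 = 36150 km.
The half-period of the transfer ellipse is t = π√(a_t³/μ) = 35031.6 s.
The target's mean motion on its circular orbit is ω₂ = √(μ/r₂³) = 4.84459×10^-5 rad/s.
Angle swept by the target during transfer: ω₂·t = 1.6971 rad = 97.24°.
Arrival is 180° from departure on the ellipse, so φ = 180° − 97.24° = 82.8°.

φ = 82.8°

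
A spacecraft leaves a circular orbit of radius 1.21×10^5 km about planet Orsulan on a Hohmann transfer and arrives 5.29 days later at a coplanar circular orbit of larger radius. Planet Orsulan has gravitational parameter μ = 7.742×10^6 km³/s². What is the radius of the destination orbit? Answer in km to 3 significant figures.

r₂ = 9.73×10^5 km

Transfer time t = 5.29 days = 4.57056×10^5 s, and t = π√(a_t³/μ).
So a_t = (μ t²/π²)^(1/3) = (7.742×10^6 × (4.57056×10^5)² / π²)^(1/3) = 5.4722×10^5 km.
Since a_t = (r₁ + r₂)/2, r₂ = 2a_t − r₁ = 2×5.4722×10^5 − 1.210×10^5 = 9.7344×10^5 km.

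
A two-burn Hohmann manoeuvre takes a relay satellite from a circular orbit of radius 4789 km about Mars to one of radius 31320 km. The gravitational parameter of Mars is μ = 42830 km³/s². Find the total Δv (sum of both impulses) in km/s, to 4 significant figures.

Δv = 1.515 km/s

Transfer-ellipse semi-major axis a_t = (r₁ + r₂)/2 = (4789 + 31320)/2 = 18054.5 km.
Circular speed at r₁: v₁ = √(μ/r₁) = √(42830/4789) = 2.9906 km/s.
Transfer-orbit speed at r₁ (vis-viva): v_p = √[μ(2/r₁ − 1/a_t)] = 3.9389 km/s.
First burn Δv₁ = |v_p − v₁| = 0.9483 km/s.
At r₂, v₂ = √(μ/r₂) = 1.1694 km/s.
Transfer-orbit speed at r₂: v_a = √[μ(2/r₂ − 1/a_t)] = 0.60227 km/s.
Second burn Δv₂ = |v₂ − v_a| = 0.5671 km/s.
Δv = Δv₁ + Δv₂ = 0.9483 + 0.5671 = 1.515 km/s.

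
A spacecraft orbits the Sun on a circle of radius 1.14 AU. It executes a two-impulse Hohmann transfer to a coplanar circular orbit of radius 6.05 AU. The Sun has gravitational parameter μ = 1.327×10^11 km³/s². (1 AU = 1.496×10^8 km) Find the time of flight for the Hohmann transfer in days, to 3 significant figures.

In km: r₁ = 1.14 × 1.496×10^8 = 1.70544×10^8 km; r₂ = 6.05 × 1.496×10^8 = 9.0508×10^8 km.
Semi-major axis of the transfer orbit: a_t = (1.70544×10^8 + 9.0508×10^8)/2 = 5.37812×10^8 km.
By Kepler's third law the transfer-orbit period is T = 2π√(a_t³/μ), so t = T/2 = 1.0756×10^8 s.
Converting: 1.0756×10^8 s ÷ 86400 s/day = 1240 days.

t = 1240 days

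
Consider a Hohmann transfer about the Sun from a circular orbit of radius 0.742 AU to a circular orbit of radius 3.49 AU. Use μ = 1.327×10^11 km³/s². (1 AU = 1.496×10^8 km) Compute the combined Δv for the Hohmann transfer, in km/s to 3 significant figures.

Δv = 16.3 km/s

In km: r₁ = 0.742 × 1.496×10^8 = 1.110032×10^8 km; r₂ = 3.49 × 1.496×10^8 = 5.22104×10^8 km.
Semi-major axis of the transfer orbit: a_t = (1.110032×10^8 + 5.22104×10^8)/2 = 3.165536×10^8 km.
Circular speed at r₁: v₁ = √(μ/r₁) = √(1.327×10^11/1.110032×10^8) = 34.575 km/s.
On the transfer ellipse at r₁, vis-viva gives v_p = √[μ(2/r₁ − 1/a_t)] = 44.404 km/s.
First burn Δv₁ = |v_p − v₁| = 9.829 km/s.
Circular speed at r₂: v₂ = √(μ/r₂) = 15.943 km/s.
Transfer-orbit speed at r₂: v_a = √[μ(2/r₂ − 1/a_t)] = 9.4406 km/s.
Second burn Δv₂ = |v₂ − v_a| = 6.502 km/s.
Δv = Δv₁ + Δv₂ = 9.829 + 6.502 = 16.33 km/s.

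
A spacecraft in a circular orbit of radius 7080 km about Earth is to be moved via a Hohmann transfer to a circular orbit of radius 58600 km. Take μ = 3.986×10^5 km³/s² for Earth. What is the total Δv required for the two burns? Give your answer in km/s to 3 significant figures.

Δv = 3.92 km/s

The Hohmann ellipse has a_t = (r₁ + r₂)/2 = 32840 km.
Circular speed at r₁: v₁ = √(μ/r₁) = √(3.986×10^5/7080) = 7.5033 km/s.
On the transfer ellipse at r₁, v² = μ(2/r − 1/a) gives v_p = √[μ(2/r₁ − 1/a_t)] = 10.023 km/s.
First burn Δv₁ = |v_p − v₁| = 2.520 km/s.
At r₂, v₂ = √(μ/r₂) = 2.608 km/s.
Transfer-orbit speed at r₂: v_a = √[μ(2/r₂ − 1/a_t)] = 1.211 km/s.
Second burn Δv₂ = |v₂ − v_a| = 1.397 km/s.
Total Δv = Δv₁ + Δv₂ = 3.917 km/s.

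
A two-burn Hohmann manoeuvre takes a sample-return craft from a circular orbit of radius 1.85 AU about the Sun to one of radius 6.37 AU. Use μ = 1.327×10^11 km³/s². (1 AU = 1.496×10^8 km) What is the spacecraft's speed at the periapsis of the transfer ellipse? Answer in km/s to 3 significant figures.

v = 27.3 km/s

In km: r₁ = 1.85 × 1.496×10^8 = 2.7676×10^8 km; r₂ = 6.37 × 1.496×10^8 = 9.52952×10^8 km.
Transfer-ellipse semi-major axis a_t = (r₁ + r₂)/2 = (2.7676×10^8 + 9.52952×10^8)/2 = 6.14856×10^8 km.
The periapsis of the transfer ellipse is at r = 2.7676×10^8 km.
Vis-viva: v = √[μ(2/r − 1/a_t)] = √[1.327×10^11 × (2/2.7676×10^8 − 1/6.14856×10^8)] = 27.26 km/s.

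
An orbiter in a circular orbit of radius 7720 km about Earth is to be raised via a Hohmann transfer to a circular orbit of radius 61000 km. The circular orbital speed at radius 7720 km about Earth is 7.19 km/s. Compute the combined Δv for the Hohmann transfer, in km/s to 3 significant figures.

From the circular-orbit relation v² = μ/r at r = 7720 km: μ = v²r = (7.19)² × 7720 = 3.99094×10^5 km³/s².
Transfer-ellipse semi-major axis a_t = (r₁ + r₂)/2 = (7720 + 61000)/2 = 34360 km.
Circular speed at r₁: v₁ = √(μ/r₁) = √(3.99094×10^5/7720) = 7.190 km/s.
On the transfer ellipse at r₁, v² = μ(2/r − 1/a) gives v_p = √[μ(2/r₁ − 1/a_t)] = 9.580 km/s.
First burn Δv₁ = |v_p − v₁| = 2.390 km/s.
Circular speed at r₂: v₂ = √(μ/r₂) = 2.5578 km/s.
Transfer-orbit speed at r₂: v_a = √[μ(2/r₂ − 1/a_t)] = 1.2124 km/s.
Second burn Δv₂ = |v₂ − v_a| = 1.345 km/s.
Total Δv = Δv₁ + Δv₂ = 3.735 km/s.

Δv = 3.74 km/s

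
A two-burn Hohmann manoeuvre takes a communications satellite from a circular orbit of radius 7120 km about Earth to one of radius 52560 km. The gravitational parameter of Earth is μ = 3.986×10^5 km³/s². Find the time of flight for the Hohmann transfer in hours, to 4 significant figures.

t = 7.125 hours

Transfer-ellipse semi-major axis a_t = (r₁ + r₂)/2 = (7120 + 52560)/2 = 29840 km.
Half the transfer-orbit period gives t = π√(a_t³/μ) = 25650 s.
Converting: 25650 s ÷ 3600 s/hour = 7.125 hours.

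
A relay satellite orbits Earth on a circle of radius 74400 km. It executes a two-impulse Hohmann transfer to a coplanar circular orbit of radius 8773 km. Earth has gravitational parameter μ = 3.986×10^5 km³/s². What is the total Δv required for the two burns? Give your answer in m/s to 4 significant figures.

Δv = 3527 m/s

Transfer-ellipse semi-major axis a_t = (r₁ + r₂)/2 = (74400 + 8773)/2 = 41586.5 km.
At r₁ the circular-orbit speed is v₁ = √(μ/r₁) = 2.315 km/s.
On the transfer ellipse at r₁, vis-viva equation gives v_a = √[μ(2/r₁ − 1/a_t)] = 1.063 km/s.
First burn Δv₁ = |v_a − v₁| = 1.252 km/s.
Circular speed at r₂: v₂ = √(μ/r₂) = 6.741 km/s.
Transfer-orbit speed at r₂: v_p = √[μ(2/r₂ − 1/a_t)] = 9.016 km/s.
Second burn Δv₂ = |v₂ − v_p| = 2.275 km/s.
Δv = Δv₁ + Δv₂ = 1.252 + 2.275 = 3.527 km/s.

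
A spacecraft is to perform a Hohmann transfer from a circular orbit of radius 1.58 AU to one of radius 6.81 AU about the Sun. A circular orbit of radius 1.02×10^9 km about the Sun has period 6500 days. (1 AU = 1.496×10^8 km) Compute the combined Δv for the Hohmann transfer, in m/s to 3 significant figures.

Δv = 10900 m/s

From Kepler's third law T² = 4π²r³/μ at r = 1.02×10^9 km, T = 6500 days = 6500 × 86400 s = 5.616×10^8 s: μ = 4π²r³/T² = 1.32833×10^11 km³/s².
In km: r₁ = 1.58 × 1.496×10^8 = 2.36368×10^8 km; r₂ = 6.81 × 1.496×10^8 = 1.018776×10^9 km.
Transfer-ellipse semi-major axis a_t = (r₁ + r₂)/2 = (2.36368×10^8 + 1.018776×10^9)/2 = 6.27572×10^8 km.
Circular speed at r₁: v₁ = √(μ/r₁) = √(1.32833×10^11/2.36368×10^8) = 23.706 km/s.
On the transfer ellipse at r₁, vis-viva equation gives v_p = √[μ(2/r₁ − 1/a_t)] = 30.204 km/s.
First burn Δv₁ = |v_p − v₁| = 6.498 km/s.
At r₂, v₂ = √(μ/r₂) = 11.419 km/s.
Transfer-orbit speed at r₂: v_a = √[μ(2/r₂ − 1/a_t)] = 7.0077 km/s.
Second burn Δv₂ = |v₂ − v_a| = 4.411 km/s.
Total Δv = Δv₁ + Δv₂ = 10.91 km/s.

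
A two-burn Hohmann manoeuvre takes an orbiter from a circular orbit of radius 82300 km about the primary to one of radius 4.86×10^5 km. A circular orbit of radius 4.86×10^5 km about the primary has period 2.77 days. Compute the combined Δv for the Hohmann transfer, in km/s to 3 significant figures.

Δv = 15.4 km/s

From Kepler's third law T² = 4π²r³/μ at r = 4.86×10^5 km, T = 2.77 days = 2.77 × 86400 s = 2.39328×10^5 s: μ = 4π²r³/T² = 7.91191×10^7 km³/s².
Transfer-ellipse semi-major axis a_t = (r₁ + r₂)/2 = (82300 + 4.860×10^5)/2 = 2.8415×10^5 km.
At r₁ the circular-orbit speed is v₁ = √(μ/r₁) = 31.0057 km/s.
On the transfer ellipse at r₁, vis-viva gives v_p = √[μ(2/r₁ − 1/a_t)] = 40.5495 km/s.
First burn Δv₁ = |v_p − v₁| = 9.544 km/s.
Circular speed at r₂: v₂ = √(μ/r₂) = 12.759 km/s.
Transfer-orbit speed at r₂: v_a = √[μ(2/r₂ − 1/a_t)] = 6.8667 km/s.
Second burn Δv₂ = |v₂ − v_a| = 5.892 km/s.
Total Δv = Δv₁ + Δv₂ = 15.44 km/s.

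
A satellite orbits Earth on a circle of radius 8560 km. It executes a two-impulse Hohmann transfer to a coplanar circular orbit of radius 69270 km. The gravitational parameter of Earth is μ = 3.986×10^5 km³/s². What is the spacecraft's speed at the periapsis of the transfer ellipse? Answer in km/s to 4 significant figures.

The Hohmann ellipse has a_t = (r₁ + r₂)/2 = 38915 km.
The periapsis of the transfer ellipse is at r = 8560 km.
From the vis-viva equation, v = √[μ(2/r − 1/a_t)] = 9.104 km/s.

v = 9.104 km/s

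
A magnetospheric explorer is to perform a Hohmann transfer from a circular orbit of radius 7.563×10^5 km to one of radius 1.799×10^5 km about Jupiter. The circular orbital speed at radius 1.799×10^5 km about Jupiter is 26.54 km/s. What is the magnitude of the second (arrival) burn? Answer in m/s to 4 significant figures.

Δv₂ = 7195 m/s

From the circular-orbit relation v² = μ/r at r = 1.799×10^5 km: μ = v²r = (26.54)² × 1.799×10^5 = 1.26716×10^8 km³/s².
Transfer-ellipse semi-major axis a_t = (r₁ + r₂)/2 = (7.563×10^5 + 1.799×10^5)/2 = 4.681×10^5 km.
On the circular orbit at r = 1.799×10^5 km, v_c = √(μ/r) = 26.540 km/s.
Transfer-orbit speed at the same r (vis-viva, a = a_t): v_t = √[μ(2/r − 1/a_t)] = 33.735 km/s.
Δv₂ = |v_t − v_c| = |33.735 − 26.540| = 7.195 km/s.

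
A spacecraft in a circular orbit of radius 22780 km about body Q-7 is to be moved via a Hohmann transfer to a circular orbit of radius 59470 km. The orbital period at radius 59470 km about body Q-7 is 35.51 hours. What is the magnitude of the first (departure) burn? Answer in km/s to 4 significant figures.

Δv₁ = 0.9565 km/s

From Kepler's third law T² = 4π²r³/μ at r = 59470 km, T = 35.51 hours = 35.51 × 3600 s = 1.27836×10^5 s: μ = 4π²r³/T² = 5.08098×10^5 km³/s².
Semi-major axis of the transfer orbit: a_t = (22780 + 59470)/2 = 41125 km.
Circular speed at r = 22780 km: v_c = √(μ/r) = 4.7228 km/s.
Vis-viva on the transfer ellipse at r = 22780 km gives v_t = √[μ(2/r − 1/a_t)] = 5.6793 km/s.
Δv₁ = |v_t − v_c| = |5.6793 − 4.7228| = 0.9565 km/s.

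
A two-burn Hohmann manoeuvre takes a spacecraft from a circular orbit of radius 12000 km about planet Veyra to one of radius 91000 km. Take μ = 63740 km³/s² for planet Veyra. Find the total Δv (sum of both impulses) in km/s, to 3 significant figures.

Δv = 1.19 km/s

Transfer-ellipse semi-major axis a_t = (r₁ + r₂)/2 = (12000 + 91000)/2 = 51500 km.
Circular speed at r₁: v₁ = √(μ/r₁) = √(63740/12000) = 2.3047 km/s.
On the transfer ellipse at r₁, v² = μ(2/r − 1/a) gives v_p = √[μ(2/r₁ − 1/a_t)] = 3.0636 km/s.
First burn Δv₁ = |v_p − v₁| = 0.7589 km/s.
Circular speed at r₂: v₂ = √(μ/r₂) = 0.8369 km/s.
Transfer-orbit speed at r₂: v_a = √[μ(2/r₂ − 1/a_t)] = 0.4040 km/s.
Second burn Δv₂ = |v₂ − v_a| = 0.4329 km/s.
Δv = Δv₁ + Δv₂ = 0.7589 + 0.4329 = 1.192 km/s.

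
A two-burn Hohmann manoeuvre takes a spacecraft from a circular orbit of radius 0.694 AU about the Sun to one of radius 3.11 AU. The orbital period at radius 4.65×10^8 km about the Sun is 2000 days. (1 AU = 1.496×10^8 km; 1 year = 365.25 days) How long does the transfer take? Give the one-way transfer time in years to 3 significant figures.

From Kepler's third law T² = 4π²r³/μ at r = 4.65×10^8 km, T = 2000 days = 2000 × 86400 s = 1.728×10^8 s: μ = 4π²r³/T² = 1.32932×10^11 km³/s².
In km: r₁ = 0.694 × 1.496×10^8 = 1.038224×10^8 km; r₂ = 3.11 × 1.496×10^8 = 4.65256×10^8 km.
Transfer-ellipse semi-major axis a_t = (r₁ + r₂)/2 = (1.038224×10^8 + 4.65256×10^8)/2 = 2.845392×10^8 km.
Transfer time t = π√(a_t³/μ) = π√((2.845392×10^8)³ / 1.32932×10^11) = 4.136×10^7 s.
Converting: 4.136×10^7 s ÷ 3.15576×10^7 s/year (365.25 × 86400) = 1.31 years.

t = 1.31 years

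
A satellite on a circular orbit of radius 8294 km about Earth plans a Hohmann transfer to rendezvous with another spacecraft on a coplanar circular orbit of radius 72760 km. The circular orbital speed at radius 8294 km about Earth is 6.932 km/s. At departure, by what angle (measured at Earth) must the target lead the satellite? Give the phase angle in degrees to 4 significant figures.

From the circular-orbit relation v² = μ/r at r = 8294 km: μ = v²r = (6.932)² × 8294 = 3.98548×10^5 km³/s².
Transfer-ellipse semi-major axis a_t = (r₁ + r₂)/2 = (8294 + 72760)/2 = 40527 km.
The half-period of the transfer ellipse is t = π√(a_t³/μ) = 40600 s.
The target's mean motion on its circular orbit is ω₂ = √(μ/r₂³) = 3.217×10^-5 rad/s.
Angle swept by the target during transfer: ω₂·t = 1.306 rad = 74.83°.
The satellite traverses 180° on the transfer ellipse, so the target must lead by 180° − 74.83° = 105.2°.

φ = 105.2°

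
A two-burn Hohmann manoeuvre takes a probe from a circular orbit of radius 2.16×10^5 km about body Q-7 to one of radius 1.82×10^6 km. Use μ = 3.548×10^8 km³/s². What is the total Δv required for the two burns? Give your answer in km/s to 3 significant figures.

Δv = 21.2 km/s

Transfer-ellipse semi-major axis a_t = (r₁ + r₂)/2 = (2.160×10^5 + 1.820×10^6)/2 = 1.018×10^6 km.
Circular speed at r₁: v₁ = √(μ/r₁) = √(3.548×10^8/2.160×10^5) = 40.53 km/s.
On the transfer ellipse at r₁, v² = μ(2/r − 1/a) gives v_p = √[μ(2/r₁ − 1/a_t)] = 54.19 km/s.
First burn Δv₁ = |v_p − v₁| = 13.66 km/s.
Circular speed at r₂: v₂ = √(μ/r₂) = 13.9623 km/s.
Transfer-orbit speed at r₂: v_a = √[μ(2/r₂ − 1/a_t)] = 6.43145 km/s.
Second burn Δv₂ = |v₂ − v_a| = 7.531 km/s.
Total Δv = Δv₁ + Δv₂ = 21.19 km/s.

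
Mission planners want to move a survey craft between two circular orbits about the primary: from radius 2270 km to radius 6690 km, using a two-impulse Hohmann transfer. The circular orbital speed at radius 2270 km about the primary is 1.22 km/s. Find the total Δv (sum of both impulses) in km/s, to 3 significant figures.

From the circular-orbit relation v² = μ/r at r = 2270 km: μ = v²r = (1.22)² × 2270 = 3378.67 km³/s².
Transfer-ellipse semi-major axis a_t = (r₁ + r₂)/2 = (2270 + 6690)/2 = 4480 km.
At r₁ the circular-orbit speed is v₁ = √(μ/r₁) = 1.2200 km/s.
On the transfer ellipse at r₁, vis-viva equation gives v_p = √[μ(2/r₁ − 1/a_t)] = 1.4908 km/s.
First burn Δv₁ = |v_p − v₁| = 0.2708 km/s.
At r₂, v₂ = √(μ/r₂) = 0.7107 km/s.
Transfer-orbit speed at r₂: v_a = √[μ(2/r₂ − 1/a_t)] = 0.5059 km/s.
Second burn Δv₂ = |v₂ − v_a| = 0.2048 km/s.
Total Δv = Δv₁ + Δv₂ = 0.4756 km/s.

Δv = 0.476 km/s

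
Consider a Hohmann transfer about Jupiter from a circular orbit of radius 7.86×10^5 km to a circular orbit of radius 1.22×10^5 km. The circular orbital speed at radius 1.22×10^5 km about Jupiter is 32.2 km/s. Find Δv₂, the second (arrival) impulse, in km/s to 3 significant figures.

From the circular-orbit relation v² = μ/r at r = 1.22×10^5 km: μ = v²r = (32.2)² × 1.22×10^5 = 1.26494×10^8 km³/s².
Semi-major axis of the transfer orbit: a_t = (7.860×10^5 + 1.220×10^5)/2 = 4.540×10^5 km.
On the circular orbit at r = 1.220×10^5 km, v_c = √(μ/r) = 32.20 km/s.
Transfer-orbit speed at the same r (vis-viva, a = a_t): v_t = √[μ(2/r − 1/a_t)] = 42.37 km/s.
Δv₂ = |v_t − v_c| = |42.37 − 32.20| = 10.17 km/s.

Δv₂ = 10.2 km/s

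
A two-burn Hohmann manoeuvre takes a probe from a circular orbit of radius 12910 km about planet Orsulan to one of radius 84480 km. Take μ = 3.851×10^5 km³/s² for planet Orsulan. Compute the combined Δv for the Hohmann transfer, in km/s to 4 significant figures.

Δv = 2.768 km/s

The Hohmann ellipse has a_t = (r₁ + r₂)/2 = 48695 km.
Circular speed at r₁: v₁ = √(μ/r₁) = √(3.851×10^5/12910) = 5.462 km/s.
Transfer-orbit speed at r₁ (v² = μ(2/r − 1/a)): v_p = √[μ(2/r₁ − 1/a_t)] = 7.194 km/s.
First burn Δv₁ = |v_p − v₁| = 1.732 km/s.
Circular speed at r₂: v₂ = √(μ/r₂) = 2.135 km/s.
Transfer-orbit speed at r₂: v_a = √[μ(2/r₂ − 1/a_t)] = 1.099 km/s.
Second burn Δv₂ = |v₂ − v_a| = 1.036 km/s.
Total Δv = Δv₁ + Δv₂ = 2.768 km/s.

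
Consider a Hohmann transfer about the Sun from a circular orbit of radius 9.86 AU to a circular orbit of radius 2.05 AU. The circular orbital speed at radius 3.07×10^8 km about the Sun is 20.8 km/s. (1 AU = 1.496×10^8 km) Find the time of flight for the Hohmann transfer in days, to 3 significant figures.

t = 2650 days

From the circular-orbit relation v² = μ/r at r = 3.07×10^8 km: μ = v²r = (20.8)² × 3.07×10^8 = 1.32820×10^11 km³/s².
In km: r₁ = 9.86 × 1.496×10^8 = 1.475056×10^9 km; r₂ = 2.05 × 1.496×10^8 = 3.0668×10^8 km.
Transfer-ellipse semi-major axis a_t = (r₁ + r₂)/2 = (1.475056×10^9 + 3.0668×10^8)/2 = 8.90868×10^8 km.
By Kepler's third law the transfer-orbit period is T = 2π√(a_t³/μ), so t = T/2 = 2.292×10^8 s.
Converting: 2.292×10^8 s ÷ 86400 s/day = 2650 days.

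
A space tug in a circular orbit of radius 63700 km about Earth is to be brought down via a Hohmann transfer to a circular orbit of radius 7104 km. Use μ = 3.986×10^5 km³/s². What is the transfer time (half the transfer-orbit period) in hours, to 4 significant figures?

t = 9.207 hours

Transfer-ellipse semi-major axis a_t = (r₁ + r₂)/2 = (63700 + 7104)/2 = 35402 km.
Half the transfer-orbit period gives t = π√(a_t³/μ) = 33145 s.
Converting: 33145 s ÷ 3600 s/hour = 9.207 hours.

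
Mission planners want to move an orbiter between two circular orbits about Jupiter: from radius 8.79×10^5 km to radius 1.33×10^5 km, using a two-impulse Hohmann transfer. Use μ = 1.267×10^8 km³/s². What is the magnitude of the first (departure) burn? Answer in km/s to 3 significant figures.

Δv₁ = 5.85 km/s

The Hohmann ellipse has a_t = (r₁ + r₂)/2 = 5.060×10^5 km.
Circular speed at r = 8.790×10^5 km: v_c = √(μ/r) = 12.006 km/s.
Transfer-orbit speed at the same r (vis-viva, a = a_t): v_t = √[μ(2/r − 1/a_t)] = 6.1552 km/s.
Δv₁ = |v_t − v_c| = |6.1552 − 12.006| = 5.851 km/s.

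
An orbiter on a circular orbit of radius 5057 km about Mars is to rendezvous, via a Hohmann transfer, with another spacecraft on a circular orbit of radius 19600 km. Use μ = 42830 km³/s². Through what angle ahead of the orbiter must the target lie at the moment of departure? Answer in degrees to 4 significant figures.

φ = 90.20°

Transfer-ellipse semi-major axis a_t = (r₁ + r₂)/2 = (5057 + 19600)/2 = 12328.5 km.
Transfer time t = π√(a_t³/μ) = 20779.8 s.
Target angular speed ω₂ = √(μ/r₂³) = 7.54206×10^-5 rad/s.
Angle swept by the target during transfer: ω₂·t = 1.56722 rad = 89.80°.
Arrival is 180° from departure on the ellipse, so φ = 180° − 89.80° = 90.20°.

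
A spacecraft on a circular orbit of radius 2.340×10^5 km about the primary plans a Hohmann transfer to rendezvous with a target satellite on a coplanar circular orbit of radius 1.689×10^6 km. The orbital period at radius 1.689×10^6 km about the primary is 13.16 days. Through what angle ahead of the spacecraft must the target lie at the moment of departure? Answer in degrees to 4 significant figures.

From Kepler's third law T² = 4π²r³/μ at r = 1.689×10^6 km, T = 13.16 days = 13.16 × 86400 s = 1.137024×10^6 s: μ = 4π²r³/T² = 1.47133×10^8 km³/s².
Semi-major axis of the transfer orbit: a_t = (2.340×10^5 + 1.689×10^6)/2 = 9.615×10^5 km.
The half-period of the transfer ellipse is t = π√(a_t³/μ) = 2.442×10^5 s.
Target angular speed ω₂ = √(μ/r₂³) = 5.526×10^-6 rad/s.
Angle swept by the target during transfer: ω₂·t = 1.3494 rad = 77.31°.
The spacecraft traverses 180° on the transfer ellipse, so the target must lead by 180° − 77.31° = 102.7°.

φ = 102.7°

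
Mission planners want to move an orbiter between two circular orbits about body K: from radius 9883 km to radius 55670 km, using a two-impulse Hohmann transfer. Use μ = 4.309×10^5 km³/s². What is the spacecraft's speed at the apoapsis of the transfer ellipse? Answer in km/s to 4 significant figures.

v = 1.528 km/s

The Hohmann ellipse has a_t = (r₁ + r₂)/2 = 32776.5 km.
The apoapsis of the transfer ellipse is at r = 55670 km.
Applying v² = μ(2/r − 1/a_t): v = 1.528 km/s.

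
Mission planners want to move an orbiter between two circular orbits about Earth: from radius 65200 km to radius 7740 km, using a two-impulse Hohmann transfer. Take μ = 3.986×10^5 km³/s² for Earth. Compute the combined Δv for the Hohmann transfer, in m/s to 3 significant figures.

Semi-major axis of the transfer orbit: a_t = (65200 + 7740)/2 = 36470 km.
At r₁ the circular-orbit speed is v₁ = √(μ/r₁) = 2.4725 km/s.
On the transfer ellipse at r₁, vis-viva equation gives v_a = √[μ(2/r₁ − 1/a_t)] = 1.1391 km/s.
First burn Δv₁ = |v_a − v₁| = 1.333 km/s.
At r₂, v₂ = √(μ/r₂) = 7.176 km/s.
Transfer-orbit speed at r₂: v_p = √[μ(2/r₂ − 1/a_t)] = 9.595 km/s.
Second burn Δv₂ = |v₂ − v_p| = 2.419 km/s.
Δv = Δv₁ + Δv₂ = 1.333 + 2.419 = 3.752 km/s.

Δv = 3750 m/s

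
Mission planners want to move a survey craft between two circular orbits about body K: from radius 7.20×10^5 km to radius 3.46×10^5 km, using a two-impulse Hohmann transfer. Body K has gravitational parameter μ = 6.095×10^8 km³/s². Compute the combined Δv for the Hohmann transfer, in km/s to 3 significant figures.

Δv = 12.5 km/s

The Hohmann ellipse has a_t = (r₁ + r₂)/2 = 5.330×10^5 km.
Circular speed at r₁: v₁ = √(μ/r₁) = √(6.095×10^8/7.200×10^5) = 29.095 km/s.
On the transfer ellipse at r₁, v² = μ(2/r − 1/a) gives v_a = √[μ(2/r₁ − 1/a_t)] = 23.442 km/s.
First burn Δv₁ = |v_a − v₁| = 5.653 km/s.
Circular speed at r₂: v₂ = √(μ/r₂) = 41.97 km/s.
Transfer-orbit speed at r₂: v_p = √[μ(2/r₂ − 1/a_t)] = 48.78 km/s.
Second burn Δv₂ = |v₂ − v_p| = 6.810 km/s.
Δv = Δv₁ + Δv₂ = 5.653 + 6.810 = 12.46 km/s.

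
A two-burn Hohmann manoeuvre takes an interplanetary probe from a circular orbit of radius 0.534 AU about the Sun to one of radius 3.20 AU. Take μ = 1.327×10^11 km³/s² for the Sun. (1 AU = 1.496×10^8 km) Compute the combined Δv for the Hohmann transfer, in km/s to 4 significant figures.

Δv = 20.35 km/s

In km: r₁ = 0.534 × 1.496×10^8 = 7.98864×10^7 km; r₂ = 3.20 × 1.496×10^8 = 4.7872×10^8 km.
Transfer-ellipse semi-major axis a_t = (r₁ + r₂)/2 = (7.98864×10^7 + 4.7872×10^8)/2 = 2.793032×10^8 km.
Circular speed at r₁: v₁ = √(μ/r₁) = √(1.327×10^11/7.98864×10^7) = 40.7567 km/s.
On the transfer ellipse at r₁, vis-viva equation gives v_p = √[μ(2/r₁ − 1/a_t)] = 53.3583 km/s.
First burn Δv₁ = |v_p − v₁| = 12.602 km/s.
At r₂, v₂ = √(μ/r₂) = 16.6493 km/s.
Transfer-orbit speed at r₂: v_a = √[μ(2/r₂ − 1/a_t)] = 8.90416 km/s.
Second burn Δv₂ = |v₂ − v_a| = 7.7451 km/s.
Δv = Δv₁ + Δv₂ = 12.602 + 7.7451 = 20.35 km/s.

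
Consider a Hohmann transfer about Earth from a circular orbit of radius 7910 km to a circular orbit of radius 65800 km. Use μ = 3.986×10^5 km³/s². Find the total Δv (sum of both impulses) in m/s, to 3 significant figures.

Δv = 3710 m/s

The Hohmann ellipse has a_t = (r₁ + r₂)/2 = 36855 km.
Circular speed at r₁: v₁ = √(μ/r₁) = √(3.986×10^5/7910) = 7.099 km/s.
Transfer-orbit speed at r₁ (vis-viva equation): v_p = √[μ(2/r₁ − 1/a_t)] = 9.485 km/s.
First burn Δv₁ = |v_p − v₁| = 2.386 km/s.
Circular speed at r₂: v₂ = √(μ/r₂) = 2.461 km/s.
Transfer-orbit speed at r₂: v_a = √[μ(2/r₂ − 1/a_t)] = 1.140 km/s.
Second burn Δv₂ = |v₂ − v_a| = 1.321 km/s.
Total Δv = Δv₁ + Δv₂ = 3.707 km/s.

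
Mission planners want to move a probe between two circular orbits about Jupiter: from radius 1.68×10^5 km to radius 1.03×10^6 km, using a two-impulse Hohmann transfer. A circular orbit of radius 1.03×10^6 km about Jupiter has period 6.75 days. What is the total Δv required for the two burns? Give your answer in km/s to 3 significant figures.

From Kepler's third law T² = 4π²r³/μ at r = 1.03×10^6 km, T = 6.75 days = 6.75 × 86400 s = 5.832×10^5 s: μ = 4π²r³/T² = 1.26834×10^8 km³/s².
The Hohmann ellipse has a_t = (r₁ + r₂)/2 = 5.990×10^5 km.
Circular speed at r₁: v₁ = √(μ/r₁) = √(1.26834×10^8/1.680×10^5) = 27.4766 km/s.
Transfer-orbit speed at r₁ (vis-viva): v_p = √[μ(2/r₁ − 1/a_t)] = 36.0304 km/s.
First burn Δv₁ = |v_p − v₁| = 8.554 km/s.
At r₂, v₂ = √(μ/r₂) = 11.097 km/s.
Transfer-orbit speed at r₂: v_a = √[μ(2/r₂ − 1/a_t)] = 5.8768 km/s.
Second burn Δv₂ = |v₂ − v_a| = 5.220 km/s.
Δv = Δv₁ + Δv₂ = 8.554 + 5.220 = 13.77 km/s.

Δv = 13.8 km/s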